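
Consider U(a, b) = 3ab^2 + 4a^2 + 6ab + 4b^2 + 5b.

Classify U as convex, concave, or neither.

The term 3ab^2 is cubic, so the Hessian is not constant.
∂²U/∂b² = 6a + 8, which takes both signs as a varies (negative for sufficiently negative a). A diagonal entry of the Hessian changing sign means the Hessian is neither positive- nor negative-semidefinite on all of R^2.

neither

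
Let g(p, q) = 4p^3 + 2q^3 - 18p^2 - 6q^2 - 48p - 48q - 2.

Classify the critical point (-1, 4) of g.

The mixed partial ∂²g/∂p∂q is 0, so the Hessian at any point is diag(g_pp, g_qq) = diag(12(2p - 3), 12(q - 1)).
At (-1, 4): H = diag(-60, 36).
The eigenvalues have opposite signs, so H is indefinite: a saddle point.

saddle point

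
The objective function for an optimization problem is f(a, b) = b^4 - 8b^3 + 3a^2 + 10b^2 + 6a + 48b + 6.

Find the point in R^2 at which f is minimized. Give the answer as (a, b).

f(a,b) separates as P(a) + Q(b) + 6, so its minimum is min P + min Q + 6.
P'(a) = 6a + 6 vanishes at a ∈ {-1}; Q'(b) = 4(b - 4)(b - 3)(b + 1) vanishes at b ∈ {-1, 3, 4}.
Local minima of P (where P''>0): P(-1)=-3. Local minima of Q: Q(-1)=-29, Q(4)=96.
So the global minimum of f is P(-1) + Q(-1) + 6 = -3 − 29 + 6 = -26, attained at (-1, -1).

(-1, -1)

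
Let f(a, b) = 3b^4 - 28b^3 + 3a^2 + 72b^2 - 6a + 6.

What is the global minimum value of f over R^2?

f(a,b) separates as P(a) + Q(b) + 6, so its minimum is min P + min Q + 6.
P'(a) = 6a - 6 vanishes at a ∈ {1}; Q'(b) = 12b(b - 4)(b - 3) vanishes at b ∈ {0, 3, 4}.
Local minima of P (where P''>0): P(1)=-3. Local minima of Q: Q(0)=0, Q(4)=128.
So the global minimum of f is P(1) + Q(0) + 6 = -3 + 0 + 6 = 3, attained at (1, 0).

3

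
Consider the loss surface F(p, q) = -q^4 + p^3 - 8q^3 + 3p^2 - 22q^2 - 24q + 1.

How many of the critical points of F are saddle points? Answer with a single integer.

3

F separates as a function of p plus a function of q, so ∇F=0 decouples.
∂F/∂p = 3p(p + 2) = 0 at p ∈ {-2, 0}; ∂F/∂q = -4(q + 1)(q + 2)(q + 3) = 0 at q ∈ {-3, -2, -1}.
The Hessian is diagonal: diag(F_pp, F_qq). Second derivatives: F_pp(-2)=-6, F_pp(0)=6; F_qq(-3)=-8, F_qq(-2)=4, F_qq(-1)=-8.
Saddle points occur where the two diagonal entries have opposite signs: (-2, -2), (0, -3), (0, -1). Count: 3.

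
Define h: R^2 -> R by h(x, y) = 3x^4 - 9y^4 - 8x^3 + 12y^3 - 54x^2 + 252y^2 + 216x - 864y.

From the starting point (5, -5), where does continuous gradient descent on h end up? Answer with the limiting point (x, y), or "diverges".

h is separable, so gradient descent decouples: x follows -∂h/∂x, y follows -∂h/∂y.
∂h/∂x = 12(x - 3)(x - 2)(x + 3); at x=5 this is 576, so x decreases.
∂h/∂y = -36(y - 3)(y - 2)(y + 4); at y=-5 this is 2016, so y decreases.
The y-coordinate has no critical point in that direction and runs off to infinity.

diverges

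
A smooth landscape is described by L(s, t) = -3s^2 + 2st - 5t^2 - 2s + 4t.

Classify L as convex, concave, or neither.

L is quadratic, so its Hessian is the constant matrix H = [[-6, 2], [2, -10]].
det(H) = 56, tr(H) = -16.
det(H) > 0 and tr(H) < 0, so H is negative definite everywhere: concave.

concave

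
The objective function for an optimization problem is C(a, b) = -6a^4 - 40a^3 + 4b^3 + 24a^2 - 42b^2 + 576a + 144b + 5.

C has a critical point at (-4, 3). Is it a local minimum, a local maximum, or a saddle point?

local maximum

The mixed partial ∂²C/∂a∂b is 0, so the Hessian at any point is diag(C_aa, C_bb) = diag(24(-3a^2 - 10a + 2), 12(2b - 7)).
At (-4, 3): H = diag(-144, -12).
Both eigenvalues are negative, so H is negative definite: a local maximum.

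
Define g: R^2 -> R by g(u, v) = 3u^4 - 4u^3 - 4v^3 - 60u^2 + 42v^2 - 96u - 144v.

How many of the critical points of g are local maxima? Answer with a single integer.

1

g separates as a function of u plus a function of v, so ∇g=0 decouples.
∂g/∂u = 12(u - 4)(u + 1)(u + 2) = 0 at u ∈ {-2, -1, 4}; ∂g/∂v = -12(v - 4)(v - 3) = 0 at v ∈ {3, 4}.
The Hessian is diagonal: diag(g_uu, g_vv). Second derivatives: g_uu(-2)=72, g_uu(-1)=-60, g_uu(4)=360; g_vv(3)=12, g_vv(4)=-12.
Local maxima occur where both diagonal entries negative: (-1, 4). Count: 1.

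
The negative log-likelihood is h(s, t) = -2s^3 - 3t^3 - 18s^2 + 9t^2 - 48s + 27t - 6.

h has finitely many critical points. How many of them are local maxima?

1

h separates as a function of s plus a function of t, so ∇h=0 decouples.
∂h/∂s = -6(s + 2)(s + 4) = 0 at s ∈ {-4, -2}; ∂h/∂t = -9(t - 3)(t + 1) = 0 at t ∈ {-1, 3}.
The Hessian is diagonal: diag(h_ss, h_tt). Second derivatives: h_ss(-4)=12, h_ss(-2)=-12; h_tt(-1)=36, h_tt(3)=-36.
Local maxima occur where both diagonal entries negative: (-2, 3). Count: 1.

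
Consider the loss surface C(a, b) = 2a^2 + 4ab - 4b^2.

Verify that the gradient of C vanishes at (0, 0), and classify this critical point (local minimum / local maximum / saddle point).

∇C = (4a + 4b, 4a - 8b); substituting (0, 0) gives ∇C = (0, 0), so (0, 0) is indeed a critical point.
The Hessian of C is constant: H = [[4, 4], [4, -8]].
det(H) = 4·(-8) − 4² = -48.
Since det(H) < 0, H is indefinite and the critical point is a saddle point.

saddle point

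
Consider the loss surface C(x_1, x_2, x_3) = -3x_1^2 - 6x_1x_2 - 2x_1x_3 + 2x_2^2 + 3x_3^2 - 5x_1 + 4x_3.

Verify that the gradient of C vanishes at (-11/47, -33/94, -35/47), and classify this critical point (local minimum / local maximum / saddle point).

saddle point

∇C = (-6x_1 - 6x_2 - 2x_3 - 5, -6x_1 + 4x_2, -2x_1 + 6x_3 + 4); substituting (-11/47, -33/94, -35/47) gives ∇C = (0, 0, 0), so (-11/47, -33/94, -35/47) is indeed a critical point.
The Hessian is constant: H = [[-6, -6, -2], [-6, 4, 0], [-2, 0, 6]].
Leading principal minors: Δ₁ = -6, Δ₂ = -60, Δ₃ = -376.
The minors fit neither the all-positive nor the alternating-sign pattern, so H is indefinite: a saddle point.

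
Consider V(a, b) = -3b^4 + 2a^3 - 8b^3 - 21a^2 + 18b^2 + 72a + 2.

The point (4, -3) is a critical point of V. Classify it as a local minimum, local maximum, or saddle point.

saddle point

The mixed partial ∂²V/∂a∂b is 0, so the Hessian at any point is diag(V_aa, V_bb) = diag(6(2a - 7), 12(-3b^2 - 4b + 3)).
At (4, -3): H = diag(6, -144).
The eigenvalues have opposite signs, so H is indefinite: a saddle point.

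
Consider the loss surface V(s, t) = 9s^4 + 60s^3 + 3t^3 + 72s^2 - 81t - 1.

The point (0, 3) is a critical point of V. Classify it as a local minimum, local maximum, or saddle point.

The mixed partial ∂²V/∂s∂t is 0, so the Hessian at any point is diag(V_ss, V_tt) = diag(36(3s^2 + 10s + 4), 18t).
At (0, 3): H = diag(144, 54).
Both eigenvalues are positive, so H is positive definite: a local minimum.

local minimum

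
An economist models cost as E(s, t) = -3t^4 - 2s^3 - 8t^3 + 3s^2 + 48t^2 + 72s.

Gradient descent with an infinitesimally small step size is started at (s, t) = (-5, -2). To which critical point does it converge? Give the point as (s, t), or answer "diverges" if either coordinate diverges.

E is separable, so gradient descent decouples: s follows -∂E/∂s, t follows -∂E/∂t.
∂E/∂s = -6(s - 4)(s + 3); at s=-5 this is -108, so s increases.
∂E/∂t = -12t(t - 2)(t + 4); at t=-2 this is -192, so t increases.
s converges to its nearest critical value -3 (a local min of the s-part); t converges to 0. The iterate converges to (-3, 0).

(-3, 0)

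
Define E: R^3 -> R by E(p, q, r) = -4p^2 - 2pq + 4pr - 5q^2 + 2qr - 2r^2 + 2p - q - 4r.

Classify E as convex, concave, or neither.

E is quadratic, so its Hessian is the constant matrix H = [[-8, -2, 4], [-2, -10, 2], [4, 2, -4]].
Leading principal minors: -8, 76, -144.
Signs alternate −, +, − ⇒ H ≺ 0 ⇒ concave.

concave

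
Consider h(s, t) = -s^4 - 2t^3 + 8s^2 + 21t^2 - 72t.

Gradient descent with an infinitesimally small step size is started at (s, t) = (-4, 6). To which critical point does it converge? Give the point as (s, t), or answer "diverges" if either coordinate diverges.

h is separable, so gradient descent decouples: s follows -∂h/∂s, t follows -∂h/∂t.
∂h/∂s = -4s(s - 2)(s + 2); at s=-4 this is 192, so s decreases.
∂h/∂t = -6(t - 4)(t - 3); at t=6 this is -36, so t increases.
The s-coordinate has no critical point in that direction and runs off to infinity.

diverges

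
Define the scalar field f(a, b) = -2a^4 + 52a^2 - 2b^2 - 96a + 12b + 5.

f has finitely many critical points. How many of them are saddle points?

f separates as a function of a plus a function of b, so ∇f=0 decouples.
∂f/∂a = -8(a - 3)(a - 1)(a + 4) = 0 at a ∈ {-4, 1, 3}; ∂f/∂b = -4(b - 3) = 0 at b ∈ {3}.
The Hessian is diagonal: diag(f_aa, f_bb). Second derivatives: f_aa(-4)=-280, f_aa(1)=80, f_aa(3)=-112; f_bb(3)=-4.
Saddle points occur where the two diagonal entries have opposite signs: (1, 3). Count: 1.

1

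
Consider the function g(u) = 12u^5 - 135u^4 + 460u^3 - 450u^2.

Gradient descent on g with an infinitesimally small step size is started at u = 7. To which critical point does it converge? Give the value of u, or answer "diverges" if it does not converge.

5

g'(u) = 60u(u - 5)(u - 3)(u - 1), so g'(7) = 20160.
Gradient descent moves in the -g' direction, i.e. u is decreasing.
The nearest critical point in that direction is u = 5, where g'' = 2400 > 0 (a local minimum). The iterate converges there.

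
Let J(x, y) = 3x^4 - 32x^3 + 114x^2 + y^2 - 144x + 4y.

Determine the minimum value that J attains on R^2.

J(x,y) separates as P(x) + Q(y), so its minimum is min P + min Q.
P'(x) = 12(x - 4)(x - 3)(x - 1) vanishes at x ∈ {1, 3, 4}; Q'(y) = 2y + 4 vanishes at y ∈ {-2}.
Local minima of P (where P''>0): P(1)=-59, P(4)=-32. Local minima of Q: Q(-2)=-4.
So the global minimum of J is P(1) + Q(-2) = -59 − 4 = -63, attained at (1, -2).

-63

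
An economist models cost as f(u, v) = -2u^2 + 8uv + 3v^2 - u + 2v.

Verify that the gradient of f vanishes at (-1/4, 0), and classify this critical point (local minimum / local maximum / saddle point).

∇f = (-4u + 8v - 1, 8u + 6v + 2); substituting (-1/4, 0) gives ∇f = (0, 0), so (-1/4, 0) is indeed a critical point.
The Hessian of f is constant: H = [[-4, 8], [8, 6]].
det(H) = (-4)·6 − 8² = -88.
Since det(H) < 0, H is indefinite and the critical point is a saddle point.

saddle point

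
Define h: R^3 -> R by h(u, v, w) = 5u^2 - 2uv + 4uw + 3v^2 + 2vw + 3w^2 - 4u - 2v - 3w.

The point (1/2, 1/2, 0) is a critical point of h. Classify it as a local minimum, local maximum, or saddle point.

The Hessian is constant: H = [[10, -2, 4], [-2, 6, 2], [4, 2, 6]].
Leading principal minors: Δ₁ = 10, Δ₂ = 56, Δ₃ = 168.
All leading minors are positive, so H is positive definite: a local minimum.

local minimum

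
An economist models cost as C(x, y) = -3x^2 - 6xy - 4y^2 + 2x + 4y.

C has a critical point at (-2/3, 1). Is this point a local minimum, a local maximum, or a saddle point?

The Hessian of C is constant: H = [[-6, -6], [-6, -8]].
det(H) = (-6)·(-8) − (-6)² = 12.
det(H) > 0 and tr(H) = -14 < 0, so H is negative definite and the point is a local maximum.

local maximum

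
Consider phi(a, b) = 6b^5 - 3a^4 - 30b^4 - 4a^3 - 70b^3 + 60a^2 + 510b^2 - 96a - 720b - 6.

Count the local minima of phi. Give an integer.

2

phi separates as a function of a plus a function of b, so ∇phi=0 decouples.
∂phi/∂a = -12(a - 2)(a - 1)(a + 4) = 0 at a ∈ {-4, 1, 2}; ∂phi/∂b = 30(b - 4)(b - 2)(b - 1)(b + 3) = 0 at b ∈ {-3, 1, 2, 4}.
The Hessian is diagonal: diag(phi_aa, phi_bb). Second derivatives: phi_aa(-4)=-360, phi_aa(1)=60, phi_aa(2)=-72; phi_bb(-3)=-4200, phi_bb(1)=360, phi_bb(2)=-300, phi_bb(4)=1260.
Local minima occur where both diagonal entries positive: (1, 1), (1, 4). Count: 2.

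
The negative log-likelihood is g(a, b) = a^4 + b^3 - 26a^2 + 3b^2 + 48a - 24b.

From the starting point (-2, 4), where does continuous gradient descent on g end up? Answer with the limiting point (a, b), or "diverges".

g is separable, so gradient descent decouples: a follows -∂g/∂a, b follows -∂g/∂b.
∂g/∂a = 4(a - 3)(a - 1)(a + 4); at a=-2 this is 120, so a decreases.
∂g/∂b = 3(b - 2)(b + 4); at b=4 this is 48, so b decreases.
a converges to its nearest critical value -4 (a local min of the a-part); b converges to 2. The iterate converges to (-4, 2).

(-4, 2)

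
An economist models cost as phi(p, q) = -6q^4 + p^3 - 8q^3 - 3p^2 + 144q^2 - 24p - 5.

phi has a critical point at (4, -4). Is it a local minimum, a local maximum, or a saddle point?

saddle point

The mixed partial ∂²phi/∂p∂q is 0, so the Hessian at any point is diag(phi_pp, phi_qq) = diag(6(p - 1), 24(-3q^2 - 2q + 12)).
At (4, -4): H = diag(18, -672).
The eigenvalues have opposite signs, so H is indefinite: a saddle point.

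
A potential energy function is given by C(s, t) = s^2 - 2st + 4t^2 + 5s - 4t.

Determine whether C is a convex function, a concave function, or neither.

convex

C is quadratic, so its Hessian is the constant matrix H = [[2, -2], [-2, 8]].
det(H) = 12, tr(H) = 10.
det(H) > 0 and tr(H) > 0, so H is positive definite everywhere: convex.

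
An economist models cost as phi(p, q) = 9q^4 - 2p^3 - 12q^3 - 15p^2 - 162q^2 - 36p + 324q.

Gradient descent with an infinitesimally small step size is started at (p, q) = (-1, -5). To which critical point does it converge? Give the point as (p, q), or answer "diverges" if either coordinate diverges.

phi is separable, so gradient descent decouples: p follows -∂phi/∂p, q follows -∂phi/∂q.
∂phi/∂p = -6(p + 2)(p + 3); at p=-1 this is -12, so p increases.
∂phi/∂q = 36(q - 3)(q - 1)(q + 3); at q=-5 this is -3456, so q increases.
The p-coordinate has no critical point in that direction and runs off to infinity.

diverges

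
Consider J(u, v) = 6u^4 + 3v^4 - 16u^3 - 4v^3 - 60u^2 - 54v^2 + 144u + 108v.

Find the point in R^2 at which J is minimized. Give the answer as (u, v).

(-2, -3)

J(u,v) separates as P(u) + Q(v), so its minimum is min P + min Q.
P'(u) = 24(u - 3)(u - 1)(u + 2) vanishes at u ∈ {-2, 1, 3}; Q'(v) = 12(v - 3)(v - 1)(v + 3) vanishes at v ∈ {-3, 1, 3}.
Local minima of P (where P''>0): P(-2)=-304, P(3)=-54. Local minima of Q: Q(-3)=-459, Q(3)=-27.
So the global minimum of J is P(-2) + Q(-3) = -304 − 459 = -763, attained at (-2, -3).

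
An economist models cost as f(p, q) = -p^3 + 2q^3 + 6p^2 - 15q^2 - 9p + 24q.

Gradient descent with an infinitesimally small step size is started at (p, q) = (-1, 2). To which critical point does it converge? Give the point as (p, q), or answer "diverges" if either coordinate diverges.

f is separable, so gradient descent decouples: p follows -∂f/∂p, q follows -∂f/∂q.
∂f/∂p = -3(p - 3)(p - 1); at p=-1 this is -24, so p increases.
∂f/∂q = 6(q - 4)(q - 1); at q=2 this is -12, so q increases.
p converges to its nearest critical value 1 (a local min of the p-part); q converges to 4. The iterate converges to (1, 4).

(1, 4)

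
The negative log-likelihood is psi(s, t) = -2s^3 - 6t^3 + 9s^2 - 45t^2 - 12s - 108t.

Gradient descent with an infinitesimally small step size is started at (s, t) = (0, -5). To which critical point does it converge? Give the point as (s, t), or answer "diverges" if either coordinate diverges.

(1, -3)

psi is separable, so gradient descent decouples: s follows -∂psi/∂s, t follows -∂psi/∂t.
∂psi/∂s = -6(s - 2)(s - 1); at s=0 this is -12, so s increases.
∂psi/∂t = -18(t + 2)(t + 3); at t=-5 this is -108, so t increases.
s converges to its nearest critical value 1 (a local min of the s-part); t converges to -3. The iterate converges to (1, -3).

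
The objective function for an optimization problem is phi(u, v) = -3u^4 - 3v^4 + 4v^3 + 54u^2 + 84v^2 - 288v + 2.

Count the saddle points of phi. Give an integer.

4

phi separates as a function of u plus a function of v, so ∇phi=0 decouples.
∂phi/∂u = -12u(u - 3)(u + 3) = 0 at u ∈ {-3, 0, 3}; ∂phi/∂v = -12(v - 3)(v - 2)(v + 4) = 0 at v ∈ {-4, 2, 3}.
The Hessian is diagonal: diag(phi_uu, phi_vv). Second derivatives: phi_uu(-3)=-216, phi_uu(0)=108, phi_uu(3)=-216; phi_vv(-4)=-504, phi_vv(2)=72, phi_vv(3)=-84.
Saddle points occur where the two diagonal entries have opposite signs: (-3, 2), (0, -4), (0, 3), (3, 2). Count: 4.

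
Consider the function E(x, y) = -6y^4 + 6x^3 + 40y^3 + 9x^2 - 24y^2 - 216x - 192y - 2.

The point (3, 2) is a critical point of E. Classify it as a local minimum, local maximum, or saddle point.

local minimum

The mixed partial ∂²E/∂x∂y is 0, so the Hessian at any point is diag(E_xx, E_yy) = diag(18(2x + 1), 24(-3y^2 + 10y - 2)).
At (3, 2): H = diag(126, 144).
Both eigenvalues are positive, so H is positive definite: a local minimum.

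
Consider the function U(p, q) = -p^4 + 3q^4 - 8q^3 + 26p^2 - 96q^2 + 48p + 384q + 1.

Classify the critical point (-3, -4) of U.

saddle point

The mixed partial ∂²U/∂p∂q is 0, so the Hessian at any point is diag(U_pp, U_qq) = diag(4(-3p^2 + 13), 12(3q^2 - 4q - 16)).
At (-3, -4): H = diag(-56, 576).
The eigenvalues have opposite signs, so H is indefinite: a saddle point.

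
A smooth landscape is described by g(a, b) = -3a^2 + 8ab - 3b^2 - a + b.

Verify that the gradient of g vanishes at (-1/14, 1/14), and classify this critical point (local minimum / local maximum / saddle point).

∇g = (-6a + 8b - 1, 8a - 6b + 1); substituting (-1/14, 1/14) gives ∇g = (0, 0), so (-1/14, 1/14) is indeed a critical point.
The Hessian of g is constant: H = [[-6, 8], [8, -6]].
det(H) = (-6)·(-6) − 8² = -28.
Since det(H) < 0, H is indefinite and the critical point is a saddle point.

saddle point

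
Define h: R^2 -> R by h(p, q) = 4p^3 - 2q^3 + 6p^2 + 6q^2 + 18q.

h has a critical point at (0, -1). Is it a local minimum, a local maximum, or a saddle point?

local minimum

The mixed partial ∂²h/∂p∂q is 0, so the Hessian at any point is diag(h_pp, h_qq) = diag(12(2p + 1), 12(-q + 1)).
At (0, -1): H = diag(12, 24).
Both eigenvalues are positive, so H is positive definite: a local minimum.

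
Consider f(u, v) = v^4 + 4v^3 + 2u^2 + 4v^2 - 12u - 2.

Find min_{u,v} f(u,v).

-20

f(u,v) separates as P(u) + Q(v) − 2, so its minimum is min P + min Q − 2.
P'(u) = 4u - 12 vanishes at u ∈ {3}; Q'(v) = 4v(v + 1)(v + 2) vanishes at v ∈ {-2, -1, 0}.
Local minima of P (where P''>0): P(3)=-18. Local minima of Q: Q(-2)=0, Q(0)=0.
So the global minimum of f is P(3) + Q(-2) − 2 = -18 + 0 − 2 = -20, attained at (3, -2).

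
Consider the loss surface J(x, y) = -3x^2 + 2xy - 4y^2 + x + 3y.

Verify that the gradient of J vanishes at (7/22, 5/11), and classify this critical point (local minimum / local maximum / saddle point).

∇J = (-6x + 2y + 1, 2x - 8y + 3); substituting (7/22, 5/11) gives ∇J = (0, 0), so (7/22, 5/11) is indeed a critical point.
The Hessian of J is constant: H = [[-6, 2], [2, -8]].
det(H) = (-6)·(-8) − 2² = 44.
det(H) > 0 and tr(H) = -14 < 0, so H is negative definite and the point is a local maximum.

local maximum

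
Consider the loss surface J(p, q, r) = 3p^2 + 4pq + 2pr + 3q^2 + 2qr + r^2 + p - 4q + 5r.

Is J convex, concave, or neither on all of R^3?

J is quadratic, so its Hessian is the constant matrix H = [[6, 4, 2], [4, 6, 2], [2, 2, 2]].
Leading principal minors: 6, 20, 24.
All positive ⇒ H ≻ 0 ⇒ convex.

convex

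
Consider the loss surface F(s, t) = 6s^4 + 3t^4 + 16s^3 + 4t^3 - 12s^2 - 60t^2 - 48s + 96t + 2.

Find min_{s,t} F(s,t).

-868

F(s,t) separates as P(s) + Q(t) + 2, so its minimum is min P + min Q + 2.
P'(s) = 24(s - 1)(s + 1)(s + 2) vanishes at s ∈ {-2, -1, 1}; Q'(t) = 12(t - 2)(t - 1)(t + 4) vanishes at t ∈ {-4, 1, 2}.
Local minima of P (where P''>0): P(-2)=16, P(1)=-38. Local minima of Q: Q(-4)=-832, Q(2)=32.
So the global minimum of F is P(1) + Q(-4) + 2 = -38 − 832 + 2 = -868, attained at (1, -4).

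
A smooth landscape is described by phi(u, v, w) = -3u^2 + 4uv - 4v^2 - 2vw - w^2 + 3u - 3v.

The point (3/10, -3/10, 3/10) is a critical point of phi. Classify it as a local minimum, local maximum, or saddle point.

The Hessian is constant: H = [[-6, 4, 0], [4, -8, -2], [0, -2, -2]].
Leading principal minors: Δ₁ = -6, Δ₂ = 32, Δ₃ = -40.
The minors alternate sign starting negative (−, +, −), so H is negative definite: a local maximum.

local maximum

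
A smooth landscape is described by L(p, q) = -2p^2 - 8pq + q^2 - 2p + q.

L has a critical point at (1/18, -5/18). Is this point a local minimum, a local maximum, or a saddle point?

The Hessian of L is constant: H = [[-4, -8], [-8, 2]].
det(H) = (-4)·2 − (-8)² = -72.
Since det(H) < 0, H is indefinite and the critical point is a saddle point.

saddle point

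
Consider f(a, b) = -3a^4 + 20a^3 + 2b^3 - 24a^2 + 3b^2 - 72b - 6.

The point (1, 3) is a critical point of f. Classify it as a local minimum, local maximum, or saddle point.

The mixed partial ∂²f/∂a∂b is 0, so the Hessian at any point is diag(f_aa, f_bb) = diag(12(-3a^2 + 10a - 4), 6(2b + 1)).
At (1, 3): H = diag(36, 42).
Both eigenvalues are positive, so H is positive definite: a local minimum.

local minimum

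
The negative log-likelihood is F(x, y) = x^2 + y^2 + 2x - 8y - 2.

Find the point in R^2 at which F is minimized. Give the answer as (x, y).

(-1, 4)

F(x,y) separates as P(x) + Q(y) − 2, so its minimum is min P + min Q − 2.
P'(x) = 2x + 2 vanishes at x ∈ {-1}; Q'(y) = 2y - 8 vanishes at y ∈ {4}.
Local minima of P (where P''>0): P(-1)=-1. Local minima of Q: Q(4)=-16.
So the global minimum of F is P(-1) + Q(4) − 2 = -1 − 16 − 2 = -19, attained at (-1, 4).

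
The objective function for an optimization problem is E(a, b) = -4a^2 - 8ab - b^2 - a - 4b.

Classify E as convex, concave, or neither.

E is quadratic, so its Hessian is the constant matrix H = [[-8, -8], [-8, -2]].
det(H) = -48, tr(H) = -10.
det(H) < 0, so H is indefinite: neither convex nor concave.

neither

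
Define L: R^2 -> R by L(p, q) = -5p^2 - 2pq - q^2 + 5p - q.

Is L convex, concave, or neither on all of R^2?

L is quadratic, so its Hessian is the constant matrix H = [[-10, -2], [-2, -2]].
det(H) = 16, tr(H) = -12.
det(H) > 0 and tr(H) < 0, so H is negative definite everywhere: concave.

concave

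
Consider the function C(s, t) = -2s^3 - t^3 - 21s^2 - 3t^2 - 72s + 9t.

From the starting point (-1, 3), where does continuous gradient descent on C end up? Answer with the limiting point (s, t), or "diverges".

diverges

C is separable, so gradient descent decouples: s follows -∂C/∂s, t follows -∂C/∂t.
∂C/∂s = -6(s + 3)(s + 4); at s=-1 this is -36, so s increases.
∂C/∂t = -3(t - 1)(t + 3); at t=3 this is -36, so t increases.
The s-coordinate has no critical point in that direction and runs off to infinity.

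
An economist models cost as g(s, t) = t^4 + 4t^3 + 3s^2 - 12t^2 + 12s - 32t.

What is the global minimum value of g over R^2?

g(s,t) separates as P(s) + Q(t), so its minimum is min P + min Q.
P'(s) = 6s + 12 vanishes at s ∈ {-2}; Q'(t) = 4(t - 2)(t + 1)(t + 4) vanishes at t ∈ {-4, -1, 2}.
Local minima of P (where P''>0): P(-2)=-12. Local minima of Q: Q(-4)=-64, Q(2)=-64.
So the global minimum of g is P(-2) + Q(-4) = -12 − 64 = -76, attained at (-2, -4).

-76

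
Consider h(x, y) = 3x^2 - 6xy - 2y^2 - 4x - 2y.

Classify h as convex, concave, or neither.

neither

h is quadratic, so its Hessian is the constant matrix H = [[6, -6], [-6, -4]].
det(H) = -60, tr(H) = 2.
det(H) < 0, so H is indefinite: neither convex nor concave.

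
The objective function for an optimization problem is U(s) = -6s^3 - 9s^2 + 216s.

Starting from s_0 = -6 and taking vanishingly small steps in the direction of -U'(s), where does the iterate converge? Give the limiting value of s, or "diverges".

U'(s) = -18(s - 3)(s + 4), so U'(-6) = -324.
Gradient descent moves in the -U' direction, i.e. s is increasing.
The nearest critical point in that direction is s = -4, where U'' = 126 > 0 (a local minimum). The iterate converges there.

-4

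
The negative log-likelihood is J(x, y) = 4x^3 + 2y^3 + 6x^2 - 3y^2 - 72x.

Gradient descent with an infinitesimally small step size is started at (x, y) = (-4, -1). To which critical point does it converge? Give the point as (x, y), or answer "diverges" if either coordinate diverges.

diverges

J is separable, so gradient descent decouples: x follows -∂J/∂x, y follows -∂J/∂y.
∂J/∂x = 12(x - 2)(x + 3); at x=-4 this is 72, so x decreases.
∂J/∂y = 6y(y - 1); at y=-1 this is 12, so y decreases.
The x-coordinate has no critical point in that direction and runs off to infinity.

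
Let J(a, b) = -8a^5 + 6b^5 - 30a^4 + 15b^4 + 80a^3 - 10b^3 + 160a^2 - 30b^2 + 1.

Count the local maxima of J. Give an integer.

4

J separates as a function of a plus a function of b, so ∇J=0 decouples.
∂J/∂a = -40a(a - 2)(a + 1)(a + 4) = 0 at a ∈ {-4, -1, 0, 2}; ∂J/∂b = 30b(b - 1)(b + 1)(b + 2) = 0 at b ∈ {-2, -1, 0, 1}.
The Hessian is diagonal: diag(J_aa, J_bb). Second derivatives: J_aa(-4)=2880, J_aa(-1)=-360, J_aa(0)=320, J_aa(2)=-1440; J_bb(-2)=-180, J_bb(-1)=60, J_bb(0)=-60, J_bb(1)=180.
Local maxima occur where both diagonal entries negative: (-1, -2), (-1, 0), (2, -2), (2, 0). Count: 4.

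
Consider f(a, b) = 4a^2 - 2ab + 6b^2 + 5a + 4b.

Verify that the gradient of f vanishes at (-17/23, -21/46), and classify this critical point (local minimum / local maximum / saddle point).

local minimum

∇f = (8a - 2b + 5, -2a + 12b + 4); substituting (-17/23, -21/46) gives ∇f = (0, 0), so (-17/23, -21/46) is indeed a critical point.
The Hessian of f is constant: H = [[8, -2], [-2, 12]].
det(H) = 8·12 − (-2)² = 92.
det(H) > 0 and tr(H) = 20 > 0, so H is positive definite and the point is a local minimum.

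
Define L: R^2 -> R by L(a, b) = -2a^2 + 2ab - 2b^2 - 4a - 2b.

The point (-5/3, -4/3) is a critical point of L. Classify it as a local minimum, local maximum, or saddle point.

local maximum

The Hessian of L is constant: H = [[-4, 2], [2, -4]].
det(H) = (-4)·(-4) − 2² = 12.
det(H) > 0 and tr(H) = -8 < 0, so H is negative definite and the point is a local maximum.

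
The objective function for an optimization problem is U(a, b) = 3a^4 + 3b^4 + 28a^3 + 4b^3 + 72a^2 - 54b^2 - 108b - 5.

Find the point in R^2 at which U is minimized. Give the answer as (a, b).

U(a,b) separates as P(a) + Q(b) − 5, so its minimum is min P + min Q − 5.
P'(a) = 12a(a + 3)(a + 4) vanishes at a ∈ {-4, -3, 0}; Q'(b) = 12(b - 3)(b + 1)(b + 3) vanishes at b ∈ {-3, -1, 3}.
Local minima of P (where P''>0): P(-4)=128, P(0)=0. Local minima of Q: Q(-3)=-27, Q(3)=-459.
So the global minimum of U is P(0) + Q(3) − 5 = 0 − 459 − 5 = -464, attained at (0, 3).

(0, 3)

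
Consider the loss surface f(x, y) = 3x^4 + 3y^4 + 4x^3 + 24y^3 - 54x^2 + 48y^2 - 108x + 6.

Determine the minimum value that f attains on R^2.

f(x,y) separates as P(x) + Q(y) + 6, so its minimum is min P + min Q + 6.
P'(x) = 12(x - 3)(x + 1)(x + 3) vanishes at x ∈ {-3, -1, 3}; Q'(y) = 12y(y + 2)(y + 4) vanishes at y ∈ {-4, -2, 0}.
Local minima of P (where P''>0): P(-3)=-27, P(3)=-459. Local minima of Q: Q(-4)=0, Q(0)=0.
So the global minimum of f is P(3) + Q(-4) + 6 = -459 + 0 + 6 = -453, attained at (3, -4).

-453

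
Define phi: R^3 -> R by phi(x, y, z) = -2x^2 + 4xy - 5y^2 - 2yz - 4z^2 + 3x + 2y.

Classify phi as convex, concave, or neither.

concave

phi is quadratic, so its Hessian is the constant matrix H = [[-4, 4, 0], [4, -10, -2], [0, -2, -8]].
Leading principal minors: -4, 24, -176.
Signs alternate −, +, − ⇒ H ≺ 0 ⇒ concave.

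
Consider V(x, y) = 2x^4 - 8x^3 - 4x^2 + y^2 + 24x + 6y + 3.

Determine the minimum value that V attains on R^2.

V(x,y) separates as P(x) + Q(y) + 3, so its minimum is min P + min Q + 3.
P'(x) = 8(x - 3)(x - 1)(x + 1) vanishes at x ∈ {-1, 1, 3}; Q'(y) = 2y + 6 vanishes at y ∈ {-3}.
Local minima of P (where P''>0): P(-1)=-18, P(3)=-18. Local minima of Q: Q(-3)=-9.
So the global minimum of V is P(-1) + Q(-3) + 3 = -18 − 9 + 3 = -24, attained at (-1, -3).

-24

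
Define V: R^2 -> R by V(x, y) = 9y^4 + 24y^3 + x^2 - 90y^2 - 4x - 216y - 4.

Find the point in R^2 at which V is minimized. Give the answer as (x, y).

V(x,y) separates as P(x) + Q(y) − 4, so its minimum is min P + min Q − 4.
P'(x) = 2x - 4 vanishes at x ∈ {2}; Q'(y) = 36(y - 2)(y + 1)(y + 3) vanishes at y ∈ {-3, -1, 2}.
Local minima of P (where P''>0): P(2)=-4. Local minima of Q: Q(-3)=-81, Q(2)=-456.
So the global minimum of V is P(2) + Q(2) − 4 = -4 − 456 − 4 = -464, attained at (2, 2).

(2, 2)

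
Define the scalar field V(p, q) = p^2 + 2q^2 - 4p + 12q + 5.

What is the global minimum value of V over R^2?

-17

V(p,q) separates as A(p) + B(q) + 5, so its minimum is min A + min B + 5.
A'(p) = 2p - 4 vanishes at p ∈ {2}; B'(q) = 4q + 12 vanishes at q ∈ {-3}.
Local minima of A (where A''>0): A(2)=-4. Local minima of B: B(-3)=-18.
So the global minimum of V is A(2) + B(-3) + 5 = -4 − 18 + 5 = -17, attained at (2, -3).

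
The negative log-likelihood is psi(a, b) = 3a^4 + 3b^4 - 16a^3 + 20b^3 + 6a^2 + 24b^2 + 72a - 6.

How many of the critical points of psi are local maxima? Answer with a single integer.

psi separates as a function of a plus a function of b, so ∇psi=0 decouples.
∂psi/∂a = 12(a - 3)(a - 2)(a + 1) = 0 at a ∈ {-1, 2, 3}; ∂psi/∂b = 12b(b + 1)(b + 4) = 0 at b ∈ {-4, -1, 0}.
The Hessian is diagonal: diag(psi_aa, psi_bb). Second derivatives: psi_aa(-1)=144, psi_aa(2)=-36, psi_aa(3)=48; psi_bb(-4)=144, psi_bb(-1)=-36, psi_bb(0)=48.
Local maxima occur where both diagonal entries negative: (2, -1). Count: 1.

1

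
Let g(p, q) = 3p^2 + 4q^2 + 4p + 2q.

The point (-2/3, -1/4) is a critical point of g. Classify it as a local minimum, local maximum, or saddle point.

local minimum

The Hessian of g is constant: H = [[6, 0], [0, 8]].
det(H) = 6·8 − 0² = 48.
det(H) > 0 and tr(H) = 14 > 0, so H is positive definite and the point is a local minimum.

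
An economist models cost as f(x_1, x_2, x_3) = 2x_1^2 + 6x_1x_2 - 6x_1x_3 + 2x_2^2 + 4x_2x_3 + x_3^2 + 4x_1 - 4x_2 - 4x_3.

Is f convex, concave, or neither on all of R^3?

f is quadratic, so its Hessian is the constant matrix H = [[4, 6, -6], [6, 4, 4], [-6, 4, 2]].
Leading principal minors: 4, -20, -536.
Neither pattern holds ⇒ H is indefinite ⇒ neither convex nor concave.

neither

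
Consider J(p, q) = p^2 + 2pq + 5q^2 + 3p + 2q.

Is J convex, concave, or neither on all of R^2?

convex

J is quadratic, so its Hessian is the constant matrix H = [[2, 2], [2, 10]].
det(H) = 16, tr(H) = 12.
det(H) > 0 and tr(H) > 0, so H is positive definite everywhere: convex.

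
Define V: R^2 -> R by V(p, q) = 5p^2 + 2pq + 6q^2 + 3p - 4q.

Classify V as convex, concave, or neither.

convex

V is quadratic, so its Hessian is the constant matrix H = [[10, 2], [2, 12]].
det(H) = 116, tr(H) = 22.
det(H) > 0 and tr(H) > 0, so H is positive definite everywhere: convex.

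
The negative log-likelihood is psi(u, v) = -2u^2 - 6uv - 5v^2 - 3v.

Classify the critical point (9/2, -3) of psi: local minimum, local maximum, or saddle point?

The Hessian of psi is constant: H = [[-4, -6], [-6, -10]].
det(H) = (-4)·(-10) − (-6)² = 4.
det(H) > 0 and tr(H) = -14 < 0, so H is negative definite and the point is a local maximum.

local maximum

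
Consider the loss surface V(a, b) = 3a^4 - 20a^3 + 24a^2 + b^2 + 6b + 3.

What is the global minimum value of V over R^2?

-134

V(a,b) separates as P(a) + Q(b) + 3, so its minimum is min P + min Q + 3.
P'(a) = 12a(a - 4)(a - 1) vanishes at a ∈ {0, 1, 4}; Q'(b) = 2b + 6 vanishes at b ∈ {-3}.
Local minima of P (where P''>0): P(0)=0, P(4)=-128. Local minima of Q: Q(-3)=-9.
So the global minimum of V is P(4) + Q(-3) + 3 = -128 − 9 + 3 = -134, attained at (4, -3).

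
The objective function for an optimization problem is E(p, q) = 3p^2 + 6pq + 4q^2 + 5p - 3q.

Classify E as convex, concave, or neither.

convex

E is quadratic, so its Hessian is the constant matrix H = [[6, 6], [6, 8]].
det(H) = 12, tr(H) = 14.
det(H) > 0 and tr(H) > 0, so H is positive definite everywhere: convex.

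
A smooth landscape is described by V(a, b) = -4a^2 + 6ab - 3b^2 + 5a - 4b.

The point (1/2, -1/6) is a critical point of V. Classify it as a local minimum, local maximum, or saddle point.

The Hessian of V is constant: H = [[-8, 6], [6, -6]].
det(H) = (-8)·(-6) − 6² = 12.
det(H) > 0 and tr(H) = -14 < 0, so H is negative definite and the point is a local maximum.

local maximum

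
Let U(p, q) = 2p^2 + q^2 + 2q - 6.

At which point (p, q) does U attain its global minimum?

(0, -1)

U(p,q) separates as A(p) + B(q) − 6, so its minimum is min A + min B − 6.
A'(p) = 4p vanishes at p ∈ {0}; B'(q) = 2q + 2 vanishes at q ∈ {-1}.
Local minima of A (where A''>0): A(0)=0. Local minima of B: B(-1)=-1.
So the global minimum of U is A(0) + B(-1) − 6 = 0 − 1 − 6 = -7, attained at (0, -1).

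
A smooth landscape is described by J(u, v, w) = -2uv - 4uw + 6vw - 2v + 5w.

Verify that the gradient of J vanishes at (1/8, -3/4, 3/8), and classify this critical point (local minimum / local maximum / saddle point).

∇J = (-2v - 4w, -2u + 6w - 2, -4u + 6v + 5); substituting (1/8, -3/4, 3/8) gives ∇J = (0, 0, 0), so (1/8, -3/4, 3/8) is indeed a critical point.
The Hessian is constant: H = [[0, -2, -4], [-2, 0, 6], [-4, 6, 0]].
Leading principal minors: Δ₁ = 0, Δ₂ = -4, Δ₃ = 96.
The minors fit neither the all-positive nor the alternating-sign pattern, so H is indefinite: a saddle point.

saddle point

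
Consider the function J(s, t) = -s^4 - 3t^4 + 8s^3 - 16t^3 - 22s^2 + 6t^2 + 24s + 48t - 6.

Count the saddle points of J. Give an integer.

J separates as a function of s plus a function of t, so ∇J=0 decouples.
∂J/∂s = -4(s - 3)(s - 2)(s - 1) = 0 at s ∈ {1, 2, 3}; ∂J/∂t = -12(t - 1)(t + 1)(t + 4) = 0 at t ∈ {-4, -1, 1}.
The Hessian is diagonal: diag(J_ss, J_tt). Second derivatives: J_ss(1)=-8, J_ss(2)=4, J_ss(3)=-8; J_tt(-4)=-180, J_tt(-1)=72, J_tt(1)=-120.
Saddle points occur where the two diagonal entries have opposite signs: (1, -1), (2, -4), (2, 1), (3, -1). Count: 4.

4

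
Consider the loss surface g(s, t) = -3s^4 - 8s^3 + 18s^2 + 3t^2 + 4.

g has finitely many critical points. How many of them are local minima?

g separates as a function of s plus a function of t, so ∇g=0 decouples.
∂g/∂s = -12s(s - 1)(s + 3) = 0 at s ∈ {-3, 0, 1}; ∂g/∂t = 6t = 0 at t ∈ {0}.
The Hessian is diagonal: diag(g_ss, g_tt). Second derivatives: g_ss(-3)=-144, g_ss(0)=36, g_ss(1)=-48; g_tt(0)=6.
Local minima occur where both diagonal entries positive: (0, 0). Count: 1.

1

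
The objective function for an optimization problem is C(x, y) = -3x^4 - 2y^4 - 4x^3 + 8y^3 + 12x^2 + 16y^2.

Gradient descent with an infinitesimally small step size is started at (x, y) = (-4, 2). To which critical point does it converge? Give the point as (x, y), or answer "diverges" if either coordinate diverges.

diverges

C is separable, so gradient descent decouples: x follows -∂C/∂x, y follows -∂C/∂y.
∂C/∂x = -12x(x - 1)(x + 2); at x=-4 this is 480, so x decreases.
∂C/∂y = -8y(y - 4)(y + 1); at y=2 this is 96, so y decreases.
The x-coordinate has no critical point in that direction and runs off to infinity.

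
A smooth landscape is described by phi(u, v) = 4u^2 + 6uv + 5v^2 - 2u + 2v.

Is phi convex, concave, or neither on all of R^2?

phi is quadratic, so its Hessian is the constant matrix H = [[8, 6], [6, 10]].
det(H) = 44, tr(H) = 18.
det(H) > 0 and tr(H) > 0, so H is positive definite everywhere: convex.

convex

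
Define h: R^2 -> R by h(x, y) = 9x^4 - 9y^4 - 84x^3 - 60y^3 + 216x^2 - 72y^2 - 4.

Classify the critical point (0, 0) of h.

saddle point

The mixed partial ∂²h/∂x∂y is 0, so the Hessian at any point is diag(h_xx, h_yy) = diag(36(3x^2 - 14x + 12), -36(3y^2 + 10y + 4)).
At (0, 0): H = diag(432, -144).
The eigenvalues have opposite signs, so H is indefinite: a saddle point.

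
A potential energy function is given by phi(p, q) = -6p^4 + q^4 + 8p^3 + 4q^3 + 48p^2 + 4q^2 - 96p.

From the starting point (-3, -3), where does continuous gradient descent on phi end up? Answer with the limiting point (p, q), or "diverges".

phi is separable, so gradient descent decouples: p follows -∂phi/∂p, q follows -∂phi/∂q.
∂phi/∂p = -24(p - 2)(p - 1)(p + 2); at p=-3 this is 480, so p decreases.
∂phi/∂q = 4q(q + 1)(q + 2); at q=-3 this is -24, so q increases.
The p-coordinate has no critical point in that direction and runs off to infinity.

diverges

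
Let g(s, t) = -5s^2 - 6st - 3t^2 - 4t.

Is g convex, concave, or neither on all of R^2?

g is quadratic, so its Hessian is the constant matrix H = [[-10, -6], [-6, -6]].
det(H) = 24, tr(H) = -16.
det(H) > 0 and tr(H) < 0, so H is negative definite everywhere: concave.

concave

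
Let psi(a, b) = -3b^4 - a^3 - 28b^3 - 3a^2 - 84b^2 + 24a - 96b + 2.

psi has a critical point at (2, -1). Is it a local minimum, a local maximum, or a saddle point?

The mixed partial ∂²psi/∂a∂b is 0, so the Hessian at any point is diag(psi_aa, psi_bb) = diag(-6(a + 1), -12(3b^2 + 14b + 14)).
At (2, -1): H = diag(-18, -36).
Both eigenvalues are negative, so H is negative definite: a local maximum.

local maximum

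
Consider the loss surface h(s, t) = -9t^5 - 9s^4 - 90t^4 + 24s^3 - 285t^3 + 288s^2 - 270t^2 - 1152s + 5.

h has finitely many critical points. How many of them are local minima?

2

h separates as a function of s plus a function of t, so ∇h=0 decouples.
∂h/∂s = -36(s - 4)(s - 2)(s + 4) = 0 at s ∈ {-4, 2, 4}; ∂h/∂t = -45t(t + 1)(t + 3)(t + 4) = 0 at t ∈ {-4, -3, -1, 0}.
The Hessian is diagonal: diag(h_ss, h_tt). Second derivatives: h_ss(-4)=-1728, h_ss(2)=432, h_ss(4)=-576; h_tt(-4)=540, h_tt(-3)=-270, h_tt(-1)=270, h_tt(0)=-540.
Local minima occur where both diagonal entries positive: (2, -4), (2, -1). Count: 2.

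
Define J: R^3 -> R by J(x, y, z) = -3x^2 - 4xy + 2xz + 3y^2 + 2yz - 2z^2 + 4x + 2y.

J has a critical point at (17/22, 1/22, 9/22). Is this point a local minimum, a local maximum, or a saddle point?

saddle point

The Hessian is constant: H = [[-6, -4, 2], [-4, 6, 2], [2, 2, -4]].
Leading principal minors: Δ₁ = -6, Δ₂ = -52, Δ₃ = 176.
The minors fit neither the all-positive nor the alternating-sign pattern, so H is indefinite: a saddle point.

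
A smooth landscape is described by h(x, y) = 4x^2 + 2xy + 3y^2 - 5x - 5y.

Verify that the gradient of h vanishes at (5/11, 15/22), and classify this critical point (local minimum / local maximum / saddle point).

local minimum

∇h = (8x + 2y - 5, 2x + 6y - 5); substituting (5/11, 15/22) gives ∇h = (0, 0), so (5/11, 15/22) is indeed a critical point.
The Hessian of h is constant: H = [[8, 2], [2, 6]].
det(H) = 8·6 − 2² = 44.
det(H) > 0 and tr(H) = 14 > 0, so H is positive definite and the point is a local minimum.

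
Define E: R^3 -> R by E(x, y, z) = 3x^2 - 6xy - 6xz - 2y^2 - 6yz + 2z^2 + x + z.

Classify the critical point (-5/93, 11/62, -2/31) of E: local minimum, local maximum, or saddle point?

saddle point

The Hessian is constant: H = [[6, -6, -6], [-6, -4, -6], [-6, -6, 4]].
Leading principal minors: Δ₁ = 6, Δ₂ = -60, Δ₃ = -744.
The minors fit neither the all-positive nor the alternating-sign pattern, so H is indefinite: a saddle point.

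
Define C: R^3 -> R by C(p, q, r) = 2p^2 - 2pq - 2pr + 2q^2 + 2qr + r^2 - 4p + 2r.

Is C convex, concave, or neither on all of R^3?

C is quadratic, so its Hessian is the constant matrix H = [[4, -2, -2], [-2, 4, 2], [-2, 2, 2]].
Leading principal minors: 4, 12, 8.
All positive ⇒ H ≻ 0 ⇒ convex.

convex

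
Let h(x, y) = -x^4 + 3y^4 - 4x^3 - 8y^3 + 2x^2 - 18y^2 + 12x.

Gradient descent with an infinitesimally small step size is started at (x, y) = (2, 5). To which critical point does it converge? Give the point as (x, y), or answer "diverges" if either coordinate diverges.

diverges

h is separable, so gradient descent decouples: x follows -∂h/∂x, y follows -∂h/∂y.
∂h/∂x = -4(x - 1)(x + 1)(x + 3); at x=2 this is -60, so x increases.
∂h/∂y = 12y(y - 3)(y + 1); at y=5 this is 720, so y decreases.
The x-coordinate has no critical point in that direction and runs off to infinity.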